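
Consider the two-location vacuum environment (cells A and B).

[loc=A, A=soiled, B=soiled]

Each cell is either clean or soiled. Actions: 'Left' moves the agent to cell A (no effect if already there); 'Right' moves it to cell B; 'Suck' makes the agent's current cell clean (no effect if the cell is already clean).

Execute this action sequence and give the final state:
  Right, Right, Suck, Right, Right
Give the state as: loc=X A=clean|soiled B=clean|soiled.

loc=B A=soiled B=clean

t=1 Right ⇒ loc=B A=soiled B=soiled
t=2 Right ⇒ loc=B A=soiled B=soiled
t=3 Suck ⇒ loc=B A=soiled B=clean
t=4 Right ⇒ loc=B A=soiled B=clean
t=5 Right ⇒ loc=B A=soiled B=clean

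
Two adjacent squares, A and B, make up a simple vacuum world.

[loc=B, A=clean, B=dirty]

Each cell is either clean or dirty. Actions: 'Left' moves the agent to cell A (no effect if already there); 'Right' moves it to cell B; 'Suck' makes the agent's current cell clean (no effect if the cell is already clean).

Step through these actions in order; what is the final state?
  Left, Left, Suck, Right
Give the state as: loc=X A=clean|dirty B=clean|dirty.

Left (#1): loc=A A=clean B=dirty
Left (#2): loc=A A=clean B=dirty
Suck (#3): loc=A A=clean B=dirty
Right (#4): loc=B A=clean B=dirty

loc=B A=clean B=dirty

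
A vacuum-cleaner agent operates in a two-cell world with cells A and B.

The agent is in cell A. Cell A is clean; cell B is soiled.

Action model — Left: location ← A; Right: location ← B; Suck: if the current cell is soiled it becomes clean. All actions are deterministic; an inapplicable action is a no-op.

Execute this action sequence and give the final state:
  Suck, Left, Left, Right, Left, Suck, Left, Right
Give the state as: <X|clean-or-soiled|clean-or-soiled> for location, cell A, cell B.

1) do Suck; now <A|clean|soiled>
2) do Left; now <A|clean|soiled>
3) do Left; now <A|clean|soiled>
4) do Right; now <B|clean|soiled>
5) do Left; now <A|clean|soiled>
6) do Suck; now <A|clean|soiled>
7) do Left; now <A|clean|soiled>
8) do Right; now <B|clean|soiled>

<B|clean|soiled>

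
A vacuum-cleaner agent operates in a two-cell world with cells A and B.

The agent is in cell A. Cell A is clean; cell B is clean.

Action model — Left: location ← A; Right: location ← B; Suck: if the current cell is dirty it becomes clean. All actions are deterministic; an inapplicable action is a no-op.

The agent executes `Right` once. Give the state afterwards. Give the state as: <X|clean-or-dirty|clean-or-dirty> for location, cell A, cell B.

start: <A|clean|clean>
t=1 Right ⇒ <B|clean|clean>

<B|clean|clean>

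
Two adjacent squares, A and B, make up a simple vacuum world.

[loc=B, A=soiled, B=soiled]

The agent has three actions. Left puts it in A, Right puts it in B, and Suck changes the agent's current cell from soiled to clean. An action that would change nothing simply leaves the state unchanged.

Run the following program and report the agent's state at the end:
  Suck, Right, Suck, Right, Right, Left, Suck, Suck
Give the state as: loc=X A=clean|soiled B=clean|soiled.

step 1/8 (Suck): loc=B A=soiled B=clean
step 2/8 (Right): loc=B A=soiled B=clean
step 3/8 (Suck): loc=B A=soiled B=clean
step 4/8 (Right): loc=B A=soiled B=clean
step 5/8 (Right): loc=B A=soiled B=clean
step 6/8 (Left): loc=A A=soiled B=clean
step 7/8 (Suck): loc=A A=clean B=clean
step 8/8 (Suck): loc=A A=clean B=clean

loc=A A=clean B=clean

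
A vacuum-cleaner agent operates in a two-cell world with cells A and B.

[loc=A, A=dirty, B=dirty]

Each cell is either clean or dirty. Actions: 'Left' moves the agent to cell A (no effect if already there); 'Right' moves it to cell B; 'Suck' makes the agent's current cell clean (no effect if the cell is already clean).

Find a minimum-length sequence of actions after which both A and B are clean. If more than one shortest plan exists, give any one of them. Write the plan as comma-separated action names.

1) do Suck; now (A; A:clean, B:dirty)
2) do Right; now (B; A:clean, B:dirty)
3) do Suck; now (B; A:clean, B:clean)
min 3: Suck A + move + Suck B

Suck, Right, Suck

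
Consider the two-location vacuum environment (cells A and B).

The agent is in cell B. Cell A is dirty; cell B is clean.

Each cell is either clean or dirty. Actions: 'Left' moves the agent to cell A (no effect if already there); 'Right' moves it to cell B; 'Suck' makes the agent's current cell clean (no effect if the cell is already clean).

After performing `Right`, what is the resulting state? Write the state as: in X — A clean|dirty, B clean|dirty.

start: in B — A dirty, B clean
1. Right → in B — A dirty, B clean

in B — A dirty, B clean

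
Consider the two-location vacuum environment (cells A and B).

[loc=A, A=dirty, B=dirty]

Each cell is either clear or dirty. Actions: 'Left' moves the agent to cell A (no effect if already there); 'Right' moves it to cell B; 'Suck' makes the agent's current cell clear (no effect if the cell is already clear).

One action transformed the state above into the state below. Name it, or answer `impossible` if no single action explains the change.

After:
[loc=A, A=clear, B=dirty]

Suck

try  Left: loc=A A=dirty B=dirty
try Right: loc=B A=dirty B=dirty
try  Suck: loc=A A=clear B=dirty  ← match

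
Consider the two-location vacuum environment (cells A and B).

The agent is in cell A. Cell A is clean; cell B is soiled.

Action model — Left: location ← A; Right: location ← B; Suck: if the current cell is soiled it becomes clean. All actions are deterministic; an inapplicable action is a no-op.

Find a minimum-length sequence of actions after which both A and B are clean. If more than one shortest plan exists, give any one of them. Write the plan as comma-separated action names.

Right, Suck

step 1/2 (Right): in B — A clean, B soiled
step 2/2 (Suck): in B — A clean, B clean
min 2: go B then Suck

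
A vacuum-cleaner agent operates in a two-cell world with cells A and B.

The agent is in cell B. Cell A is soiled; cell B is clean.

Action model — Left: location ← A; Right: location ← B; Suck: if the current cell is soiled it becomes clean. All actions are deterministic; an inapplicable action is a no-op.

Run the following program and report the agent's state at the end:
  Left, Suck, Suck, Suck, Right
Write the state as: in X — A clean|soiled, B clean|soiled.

[1] after Left: in A — A soiled, B clean
[2] after Suck: in A — A clean, B clean
[3] after Suck: in A — A clean, B clean
[4] after Suck: in A — A clean, B clean
[5] after Right: in B — A clean, B clean

in B — A clean, B clean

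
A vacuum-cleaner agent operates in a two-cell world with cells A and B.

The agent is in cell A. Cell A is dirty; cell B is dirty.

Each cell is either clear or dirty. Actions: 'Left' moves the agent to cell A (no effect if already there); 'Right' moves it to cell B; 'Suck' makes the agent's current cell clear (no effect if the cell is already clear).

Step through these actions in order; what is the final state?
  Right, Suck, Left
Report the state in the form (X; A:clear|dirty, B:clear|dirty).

1. Right → (B; A:dirty, B:dirty)
2. Suck → (B; A:dirty, B:clear)
3. Left → (A; A:dirty, B:clear)

(A; A:dirty, B:clear)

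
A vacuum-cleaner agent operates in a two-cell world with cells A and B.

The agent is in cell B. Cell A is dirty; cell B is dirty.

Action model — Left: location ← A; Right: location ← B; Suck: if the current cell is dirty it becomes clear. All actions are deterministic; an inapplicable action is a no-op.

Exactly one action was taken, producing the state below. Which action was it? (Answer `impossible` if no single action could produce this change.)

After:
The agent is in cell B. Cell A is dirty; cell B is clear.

Suck

try  Left: <A|dirty|dirty>
try Right: <B|dirty|dirty>
try  Suck: <B|dirty|clear>  ← match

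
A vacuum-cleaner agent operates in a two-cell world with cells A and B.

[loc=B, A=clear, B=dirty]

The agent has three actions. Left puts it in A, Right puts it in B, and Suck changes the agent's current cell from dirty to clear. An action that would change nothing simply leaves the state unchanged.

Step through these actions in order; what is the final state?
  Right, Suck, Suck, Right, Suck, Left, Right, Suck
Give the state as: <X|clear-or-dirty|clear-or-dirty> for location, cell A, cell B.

<B|clear|clear>

1. Right → <B|clear|dirty>
2. Suck → <B|clear|clear>
3. Suck → <B|clear|clear>
4. Right → <B|clear|clear>
5. Suck → <B|clear|clear>
6. Left → <A|clear|clear>
7. Right → <B|clear|clear>
8. Suck → <B|clear|clear>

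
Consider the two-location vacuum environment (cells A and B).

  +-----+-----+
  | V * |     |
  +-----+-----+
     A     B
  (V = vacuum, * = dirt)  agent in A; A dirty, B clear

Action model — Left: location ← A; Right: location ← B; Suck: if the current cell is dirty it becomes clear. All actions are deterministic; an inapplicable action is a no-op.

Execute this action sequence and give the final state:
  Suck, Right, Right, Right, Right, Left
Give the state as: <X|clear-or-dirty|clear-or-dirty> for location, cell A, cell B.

Suck (#1): <A|clear|clear>
Right (#2): <B|clear|clear>
Right (#3): <B|clear|clear>
Right (#4): <B|clear|clear>
Right (#5): <B|clear|clear>
Left (#6): <A|clear|clear>

<A|clear|clear>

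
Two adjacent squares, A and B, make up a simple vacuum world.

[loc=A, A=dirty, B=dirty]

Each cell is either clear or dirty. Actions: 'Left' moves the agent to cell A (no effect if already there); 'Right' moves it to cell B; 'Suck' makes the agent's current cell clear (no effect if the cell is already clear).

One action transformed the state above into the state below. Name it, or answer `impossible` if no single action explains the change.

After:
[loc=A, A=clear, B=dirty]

Suck

try  Left: in A — A dirty, B dirty
try Right: in B — A dirty, B dirty
try  Suck: in A — A clear, B dirty  ← match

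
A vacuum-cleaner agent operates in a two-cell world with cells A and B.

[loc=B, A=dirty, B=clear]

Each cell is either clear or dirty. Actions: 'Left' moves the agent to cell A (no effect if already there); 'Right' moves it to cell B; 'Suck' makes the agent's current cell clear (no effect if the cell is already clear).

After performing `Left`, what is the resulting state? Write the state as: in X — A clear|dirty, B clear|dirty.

in A — A dirty, B clear

start: in B — A dirty, B clear
step 1/1 (Left): in A — A dirty, B clear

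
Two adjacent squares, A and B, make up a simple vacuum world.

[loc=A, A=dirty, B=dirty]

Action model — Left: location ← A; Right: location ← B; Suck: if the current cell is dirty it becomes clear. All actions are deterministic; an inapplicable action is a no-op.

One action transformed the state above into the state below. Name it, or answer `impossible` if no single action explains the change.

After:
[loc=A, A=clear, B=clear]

impossible

try  Left: loc=A A=dirty B=dirty
try Right: loc=B A=dirty B=dirty
try  Suck: loc=A A=clear B=dirty
no single action produces the after-state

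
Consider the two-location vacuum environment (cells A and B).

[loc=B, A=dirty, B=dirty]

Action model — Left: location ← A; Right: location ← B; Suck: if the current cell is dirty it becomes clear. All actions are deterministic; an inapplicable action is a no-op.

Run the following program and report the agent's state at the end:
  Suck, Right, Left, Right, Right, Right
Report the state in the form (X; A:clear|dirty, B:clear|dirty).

(B; A:dirty, B:clear)

Suck (#1): (B; A:dirty, B:clear)
Right (#2): (B; A:dirty, B:clear)
Left (#3): (A; A:dirty, B:clear)
Right (#4): (B; A:dirty, B:clear)
Right (#5): (B; A:dirty, B:clear)
Right (#6): (B; A:dirty, B:clear)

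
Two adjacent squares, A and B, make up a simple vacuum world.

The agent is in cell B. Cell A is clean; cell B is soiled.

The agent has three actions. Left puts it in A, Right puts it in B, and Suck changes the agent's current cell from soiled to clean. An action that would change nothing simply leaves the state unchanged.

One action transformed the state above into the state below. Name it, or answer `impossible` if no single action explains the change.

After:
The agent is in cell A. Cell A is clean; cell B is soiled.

try  Left: loc=A A=clean B=soiled  ← match
try Right: loc=B A=clean B=soiled
try  Suck: loc=B A=clean B=clean

Left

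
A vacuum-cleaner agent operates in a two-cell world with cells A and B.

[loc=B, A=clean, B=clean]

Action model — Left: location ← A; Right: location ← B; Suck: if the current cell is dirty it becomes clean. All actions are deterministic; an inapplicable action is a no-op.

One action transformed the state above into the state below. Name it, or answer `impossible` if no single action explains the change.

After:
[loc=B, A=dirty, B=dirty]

try  Left: (A; A:clean, B:clean)
try Right: (B; A:clean, B:clean)
try  Suck: (B; A:clean, B:clean)
no single action produces the after-state

impossible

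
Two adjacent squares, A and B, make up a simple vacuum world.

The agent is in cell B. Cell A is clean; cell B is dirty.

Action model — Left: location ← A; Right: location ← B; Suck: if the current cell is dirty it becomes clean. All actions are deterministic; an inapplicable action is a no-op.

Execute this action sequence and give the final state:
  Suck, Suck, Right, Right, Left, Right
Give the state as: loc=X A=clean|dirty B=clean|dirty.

Suck (#1): loc=B A=clean B=clean
Suck (#2): loc=B A=clean B=clean
Right (#3): loc=B A=clean B=clean
Right (#4): loc=B A=clean B=clean
Left (#5): loc=A A=clean B=clean
Right (#6): loc=B A=clean B=clean

loc=B A=clean B=clean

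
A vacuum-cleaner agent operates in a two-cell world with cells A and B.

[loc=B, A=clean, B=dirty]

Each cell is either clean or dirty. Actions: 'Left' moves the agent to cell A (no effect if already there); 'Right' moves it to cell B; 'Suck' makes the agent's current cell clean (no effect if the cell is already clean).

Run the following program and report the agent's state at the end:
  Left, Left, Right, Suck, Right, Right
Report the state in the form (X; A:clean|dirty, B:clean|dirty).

(B; A:clean, B:clean)

1) do Left; now (A; A:clean, B:dirty)
2) do Left; now (A; A:clean, B:dirty)
3) do Right; now (B; A:clean, B:dirty)
4) do Suck; now (B; A:clean, B:clean)
5) do Right; now (B; A:clean, B:clean)
6) do Right; now (B; A:clean, B:clean)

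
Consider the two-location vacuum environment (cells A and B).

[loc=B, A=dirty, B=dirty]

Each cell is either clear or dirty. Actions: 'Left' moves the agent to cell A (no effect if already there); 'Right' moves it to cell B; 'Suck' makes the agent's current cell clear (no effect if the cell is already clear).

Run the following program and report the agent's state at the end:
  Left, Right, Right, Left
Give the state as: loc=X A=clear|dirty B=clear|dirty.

loc=A A=dirty B=dirty

Left (#1): loc=A A=dirty B=dirty
Right (#2): loc=B A=dirty B=dirty
Right (#3): loc=B A=dirty B=dirty
Left (#4): loc=A A=dirty B=dirty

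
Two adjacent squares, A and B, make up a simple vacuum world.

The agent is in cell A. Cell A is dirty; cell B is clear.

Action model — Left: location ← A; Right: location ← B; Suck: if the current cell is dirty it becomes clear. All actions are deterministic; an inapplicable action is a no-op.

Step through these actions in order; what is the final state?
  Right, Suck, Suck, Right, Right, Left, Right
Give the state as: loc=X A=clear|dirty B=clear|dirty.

loc=B A=dirty B=clear

1) do Right; now loc=B A=dirty B=clear
2) do Suck; now loc=B A=dirty B=clear
3) do Suck; now loc=B A=dirty B=clear
4) do Right; now loc=B A=dirty B=clear
5) do Right; now loc=B A=dirty B=clear
6) do Left; now loc=A A=dirty B=clear
7) do Right; now loc=B A=dirty B=clear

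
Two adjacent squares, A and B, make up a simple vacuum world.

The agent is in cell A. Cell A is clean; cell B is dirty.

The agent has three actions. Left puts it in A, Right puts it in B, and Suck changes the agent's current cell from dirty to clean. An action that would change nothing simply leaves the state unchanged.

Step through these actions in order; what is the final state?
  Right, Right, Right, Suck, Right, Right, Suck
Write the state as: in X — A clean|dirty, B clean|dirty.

t=1 Right ⇒ in B — A clean, B dirty
t=2 Right ⇒ in B — A clean, B dirty
t=3 Right ⇒ in B — A clean, B dirty
t=4 Suck ⇒ in B — A clean, B clean
t=5 Right ⇒ in B — A clean, B clean
t=6 Right ⇒ in B — A clean, B clean
t=7 Suck ⇒ in B — A clean, B clean

in B — A clean, B clean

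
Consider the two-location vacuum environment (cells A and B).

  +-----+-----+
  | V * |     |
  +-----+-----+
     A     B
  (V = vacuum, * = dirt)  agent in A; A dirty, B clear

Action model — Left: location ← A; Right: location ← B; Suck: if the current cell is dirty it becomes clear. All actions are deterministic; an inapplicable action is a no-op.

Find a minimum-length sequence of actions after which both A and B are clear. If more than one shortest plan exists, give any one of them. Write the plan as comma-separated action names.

step 1/1 (Suck): (A; A:clear, B:clear)
min 1: A is dirty, one Suck

Suck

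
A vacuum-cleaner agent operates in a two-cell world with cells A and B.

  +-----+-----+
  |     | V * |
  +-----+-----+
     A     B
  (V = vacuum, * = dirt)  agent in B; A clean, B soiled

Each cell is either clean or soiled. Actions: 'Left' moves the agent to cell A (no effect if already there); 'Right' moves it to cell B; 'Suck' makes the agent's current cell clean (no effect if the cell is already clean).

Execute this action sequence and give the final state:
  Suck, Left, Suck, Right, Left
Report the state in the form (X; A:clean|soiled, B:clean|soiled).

(A; A:clean, B:clean)

Suck (#1): (B; A:clean, B:clean)
Left (#2): (A; A:clean, B:clean)
Suck (#3): (A; A:clean, B:clean)
Right (#4): (B; A:clean, B:clean)
Left (#5): (A; A:clean, B:clean)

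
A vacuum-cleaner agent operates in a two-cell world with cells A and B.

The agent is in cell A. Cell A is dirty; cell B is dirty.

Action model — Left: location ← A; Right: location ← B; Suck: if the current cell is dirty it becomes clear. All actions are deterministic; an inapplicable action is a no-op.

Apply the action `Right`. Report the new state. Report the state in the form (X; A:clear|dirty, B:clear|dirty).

(B; A:dirty, B:dirty)

start: (A; A:dirty, B:dirty)
1) do Right; now (B; A:dirty, B:dirty)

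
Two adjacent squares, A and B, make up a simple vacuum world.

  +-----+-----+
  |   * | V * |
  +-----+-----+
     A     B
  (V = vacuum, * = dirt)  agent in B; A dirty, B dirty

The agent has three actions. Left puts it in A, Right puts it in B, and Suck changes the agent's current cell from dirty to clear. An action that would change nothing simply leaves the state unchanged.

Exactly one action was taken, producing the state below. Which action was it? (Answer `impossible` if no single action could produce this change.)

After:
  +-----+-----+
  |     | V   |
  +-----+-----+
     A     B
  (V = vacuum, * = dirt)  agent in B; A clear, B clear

try  Left: in A — A dirty, B dirty
try Right: in B — A dirty, B dirty
try  Suck: in B — A dirty, B clear
no single action produces the after-state

impossible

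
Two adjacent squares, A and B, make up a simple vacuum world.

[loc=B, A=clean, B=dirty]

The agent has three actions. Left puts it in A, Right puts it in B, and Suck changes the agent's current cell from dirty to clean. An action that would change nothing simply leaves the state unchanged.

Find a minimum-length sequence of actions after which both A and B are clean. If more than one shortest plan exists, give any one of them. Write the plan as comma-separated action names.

step 1/1 (Suck): <B|clean|clean>
min 1: B is dirty, one Suck

Suck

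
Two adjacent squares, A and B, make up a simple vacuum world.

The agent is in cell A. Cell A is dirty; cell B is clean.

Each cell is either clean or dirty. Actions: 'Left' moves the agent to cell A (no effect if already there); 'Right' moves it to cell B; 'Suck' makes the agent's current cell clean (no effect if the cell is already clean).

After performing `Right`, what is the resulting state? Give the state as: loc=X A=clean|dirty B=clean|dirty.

start: loc=A A=dirty B=clean
step 1/1 (Right): loc=B A=dirty B=clean

loc=B A=dirty B=clean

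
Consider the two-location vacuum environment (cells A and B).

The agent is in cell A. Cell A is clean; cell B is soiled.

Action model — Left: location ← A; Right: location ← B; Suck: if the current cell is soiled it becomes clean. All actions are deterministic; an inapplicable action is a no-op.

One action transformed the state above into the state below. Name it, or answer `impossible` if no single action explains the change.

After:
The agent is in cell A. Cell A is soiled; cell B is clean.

impossible

try  Left: in A — A clean, B soiled
try Right: in B — A clean, B soiled
try  Suck: in A — A clean, B soiled
no single action produces the after-state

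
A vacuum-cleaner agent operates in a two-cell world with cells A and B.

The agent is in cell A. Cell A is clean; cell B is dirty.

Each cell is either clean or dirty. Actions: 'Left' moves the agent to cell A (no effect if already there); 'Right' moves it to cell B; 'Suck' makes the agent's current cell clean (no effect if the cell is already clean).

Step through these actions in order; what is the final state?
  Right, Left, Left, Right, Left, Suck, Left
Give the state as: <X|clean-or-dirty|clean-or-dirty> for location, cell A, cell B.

<A|clean|dirty>

1) do Right; now <B|clean|dirty>
2) do Left; now <A|clean|dirty>
3) do Left; now <A|clean|dirty>
4) do Right; now <B|clean|dirty>
5) do Left; now <A|clean|dirty>
6) do Suck; now <A|clean|dirty>
7) do Left; now <A|clean|dirty>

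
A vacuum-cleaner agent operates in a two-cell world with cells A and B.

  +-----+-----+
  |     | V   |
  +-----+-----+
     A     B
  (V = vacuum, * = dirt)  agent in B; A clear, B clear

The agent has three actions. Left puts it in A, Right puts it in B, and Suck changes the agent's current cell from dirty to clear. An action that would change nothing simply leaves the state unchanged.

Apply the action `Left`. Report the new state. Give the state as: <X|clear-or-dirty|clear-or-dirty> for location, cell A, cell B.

start: <B|clear|clear>
step 1/1 (Left): <A|clear|clear>

<A|clear|clear>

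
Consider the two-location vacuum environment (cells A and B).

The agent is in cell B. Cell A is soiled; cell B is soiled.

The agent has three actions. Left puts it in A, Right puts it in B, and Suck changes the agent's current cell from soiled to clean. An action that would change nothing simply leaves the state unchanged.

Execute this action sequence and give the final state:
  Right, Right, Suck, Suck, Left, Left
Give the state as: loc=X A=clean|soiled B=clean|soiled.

loc=A A=soiled B=clean

t=1 Right ⇒ loc=B A=soiled B=soiled
t=2 Right ⇒ loc=B A=soiled B=soiled
t=3 Suck ⇒ loc=B A=soiled B=clean
t=4 Suck ⇒ loc=B A=soiled B=clean
t=5 Left ⇒ loc=A A=soiled B=clean
t=6 Left ⇒ loc=A A=soiled B=clean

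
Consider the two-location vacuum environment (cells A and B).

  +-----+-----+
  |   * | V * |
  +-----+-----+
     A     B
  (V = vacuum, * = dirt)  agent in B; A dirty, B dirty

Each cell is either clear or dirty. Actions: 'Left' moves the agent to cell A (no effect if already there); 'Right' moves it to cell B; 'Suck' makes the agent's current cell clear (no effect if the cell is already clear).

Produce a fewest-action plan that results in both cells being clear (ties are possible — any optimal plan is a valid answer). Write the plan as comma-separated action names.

Suck, Left, Suck

1) do Suck; now (B; A:dirty, B:clear)
2) do Left; now (A; A:dirty, B:clear)
3) do Suck; now (A; A:clear, B:clear)
min 3: Suck B + move + Suck A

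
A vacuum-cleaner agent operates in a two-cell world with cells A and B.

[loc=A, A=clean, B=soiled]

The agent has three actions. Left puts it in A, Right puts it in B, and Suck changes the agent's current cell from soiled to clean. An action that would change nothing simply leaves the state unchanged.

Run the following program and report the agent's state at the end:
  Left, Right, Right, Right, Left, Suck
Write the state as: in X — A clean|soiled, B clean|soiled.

Left (#1): in A — A clean, B soiled
Right (#2): in B — A clean, B soiled
Right (#3): in B — A clean, B soiled
Right (#4): in B — A clean, B soiled
Left (#5): in A — A clean, B soiled
Suck (#6): in A — A clean, B soiled

in A — A clean, B soiled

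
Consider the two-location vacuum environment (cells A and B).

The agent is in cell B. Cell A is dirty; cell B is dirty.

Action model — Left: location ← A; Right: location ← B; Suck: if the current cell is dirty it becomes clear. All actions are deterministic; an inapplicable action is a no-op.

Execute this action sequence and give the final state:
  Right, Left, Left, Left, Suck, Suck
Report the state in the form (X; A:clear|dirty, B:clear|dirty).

step 1/6 (Right): (B; A:dirty, B:dirty)
step 2/6 (Left): (A; A:dirty, B:dirty)
step 3/6 (Left): (A; A:dirty, B:dirty)
step 4/6 (Left): (A; A:dirty, B:dirty)
step 5/6 (Suck): (A; A:clear, B:dirty)
step 6/6 (Suck): (A; A:clear, B:dirty)

(A; A:clear, B:dirty)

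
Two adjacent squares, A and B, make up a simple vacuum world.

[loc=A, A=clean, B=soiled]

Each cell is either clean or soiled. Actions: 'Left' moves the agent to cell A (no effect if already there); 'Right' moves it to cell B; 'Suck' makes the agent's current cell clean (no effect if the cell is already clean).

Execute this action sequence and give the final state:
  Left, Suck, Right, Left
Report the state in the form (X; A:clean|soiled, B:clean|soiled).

Left (#1): (A; A:clean, B:soiled)
Suck (#2): (A; A:clean, B:soiled)
Right (#3): (B; A:clean, B:soiled)
Left (#4): (A; A:clean, B:soiled)

(A; A:clean, B:soiled)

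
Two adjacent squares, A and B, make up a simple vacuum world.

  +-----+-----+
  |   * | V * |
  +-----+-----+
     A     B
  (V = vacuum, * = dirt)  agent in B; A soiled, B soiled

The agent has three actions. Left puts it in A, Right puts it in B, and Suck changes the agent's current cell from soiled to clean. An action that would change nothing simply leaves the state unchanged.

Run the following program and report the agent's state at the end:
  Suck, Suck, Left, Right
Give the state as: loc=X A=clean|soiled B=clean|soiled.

[1] after Suck: loc=B A=soiled B=clean
[2] after Suck: loc=B A=soiled B=clean
[3] after Left: loc=A A=soiled B=clean
[4] after Right: loc=B A=soiled B=clean

loc=B A=soiled B=clean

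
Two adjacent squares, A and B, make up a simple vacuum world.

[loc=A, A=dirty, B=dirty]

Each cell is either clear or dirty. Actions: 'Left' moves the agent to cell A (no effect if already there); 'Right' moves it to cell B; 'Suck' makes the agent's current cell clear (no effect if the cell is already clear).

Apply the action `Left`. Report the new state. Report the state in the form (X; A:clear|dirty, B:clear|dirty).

(A; A:dirty, B:dirty)

start: (A; A:dirty, B:dirty)
Left (#1): (A; A:dirty, B:dirty)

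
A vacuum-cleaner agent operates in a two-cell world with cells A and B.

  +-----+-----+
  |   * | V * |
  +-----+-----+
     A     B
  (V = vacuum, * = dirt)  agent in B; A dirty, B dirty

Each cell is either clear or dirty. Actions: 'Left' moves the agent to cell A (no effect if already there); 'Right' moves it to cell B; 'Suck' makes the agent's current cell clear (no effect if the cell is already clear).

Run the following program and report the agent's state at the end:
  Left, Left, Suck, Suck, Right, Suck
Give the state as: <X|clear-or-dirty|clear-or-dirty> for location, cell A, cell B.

1. Left → <A|dirty|dirty>
2. Left → <A|dirty|dirty>
3. Suck → <A|clear|dirty>
4. Suck → <A|clear|dirty>
5. Right → <B|clear|dirty>
6. Suck → <B|clear|clear>

<B|clear|clear>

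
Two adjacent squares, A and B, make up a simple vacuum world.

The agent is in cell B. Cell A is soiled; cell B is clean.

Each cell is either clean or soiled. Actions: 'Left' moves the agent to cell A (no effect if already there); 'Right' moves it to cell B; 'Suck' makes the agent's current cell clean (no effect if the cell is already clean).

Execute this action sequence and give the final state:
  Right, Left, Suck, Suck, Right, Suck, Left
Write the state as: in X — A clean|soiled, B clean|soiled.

in A — A clean, B clean

step 1/7 (Right): in B — A soiled, B clean
step 2/7 (Left): in A — A soiled, B clean
step 3/7 (Suck): in A — A clean, B clean
step 4/7 (Suck): in A — A clean, B clean
step 5/7 (Right): in B — A clean, B clean
step 6/7 (Suck): in B — A clean, B clean
step 7/7 (Left): in A — A clean, B clean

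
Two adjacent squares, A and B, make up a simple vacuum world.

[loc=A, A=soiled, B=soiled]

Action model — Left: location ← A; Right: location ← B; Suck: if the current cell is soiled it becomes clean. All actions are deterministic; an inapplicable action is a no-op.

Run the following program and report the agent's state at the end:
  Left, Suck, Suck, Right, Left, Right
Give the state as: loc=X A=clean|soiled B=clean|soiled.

1. Left → loc=A A=soiled B=soiled
2. Suck → loc=A A=clean B=soiled
3. Suck → loc=A A=clean B=soiled
4. Right → loc=B A=clean B=soiled
5. Left → loc=A A=clean B=soiled
6. Right → loc=B A=clean B=soiled

loc=B A=clean B=soiled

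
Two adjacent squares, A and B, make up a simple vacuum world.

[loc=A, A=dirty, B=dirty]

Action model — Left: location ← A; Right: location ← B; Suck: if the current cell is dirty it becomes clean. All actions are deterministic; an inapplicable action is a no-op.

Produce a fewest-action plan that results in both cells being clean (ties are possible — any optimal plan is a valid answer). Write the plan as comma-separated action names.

Suck, Right, Suck

[1] after Suck: (A; A:clean, B:dirty)
[2] after Right: (B; A:clean, B:dirty)
[3] after Suck: (B; A:clean, B:clean)
min 3: Suck A + move + Suck B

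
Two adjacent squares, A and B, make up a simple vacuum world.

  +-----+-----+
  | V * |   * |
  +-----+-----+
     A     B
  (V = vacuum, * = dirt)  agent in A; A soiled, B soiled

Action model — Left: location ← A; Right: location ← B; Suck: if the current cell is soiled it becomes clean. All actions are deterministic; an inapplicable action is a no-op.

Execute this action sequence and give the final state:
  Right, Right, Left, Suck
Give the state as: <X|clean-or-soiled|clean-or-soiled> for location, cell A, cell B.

step 1/4 (Right): <B|soiled|soiled>
step 2/4 (Right): <B|soiled|soiled>
step 3/4 (Left): <A|soiled|soiled>
step 4/4 (Suck): <A|clean|soiled>

<A|clean|soiled>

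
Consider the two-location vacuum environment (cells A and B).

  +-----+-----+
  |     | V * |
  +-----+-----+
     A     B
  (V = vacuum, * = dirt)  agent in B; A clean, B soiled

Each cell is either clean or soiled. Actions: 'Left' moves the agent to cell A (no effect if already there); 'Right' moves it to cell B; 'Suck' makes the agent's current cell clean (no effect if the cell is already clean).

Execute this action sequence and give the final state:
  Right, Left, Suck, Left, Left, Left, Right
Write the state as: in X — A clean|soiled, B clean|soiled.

in B — A clean, B soiled

1) do Right; now in B — A clean, B soiled
2) do Left; now in A — A clean, B soiled
3) do Suck; now in A — A clean, B soiled
4) do Left; now in A — A clean, B soiled
5) do Left; now in A — A clean, B soiled
6) do Left; now in A — A clean, B soiled
7) do Right; now in B — A clean, B soiled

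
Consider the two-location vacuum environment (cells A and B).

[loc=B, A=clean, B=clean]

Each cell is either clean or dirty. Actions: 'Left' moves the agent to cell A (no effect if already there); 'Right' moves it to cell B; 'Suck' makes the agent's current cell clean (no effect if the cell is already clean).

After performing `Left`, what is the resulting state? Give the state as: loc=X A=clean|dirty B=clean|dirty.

start: loc=B A=clean B=clean
1) do Left; now loc=A A=clean B=clean

loc=A A=clean B=clean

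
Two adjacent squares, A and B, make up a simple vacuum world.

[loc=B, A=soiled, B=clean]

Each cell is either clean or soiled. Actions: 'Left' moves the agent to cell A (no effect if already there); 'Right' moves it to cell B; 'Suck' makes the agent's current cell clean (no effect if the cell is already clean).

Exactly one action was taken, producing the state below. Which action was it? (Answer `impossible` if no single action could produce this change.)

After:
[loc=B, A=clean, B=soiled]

impossible

try  Left: in A — A soiled, B clean
try Right: in B — A soiled, B clean
try  Suck: in B — A soiled, B clean
no single action produces the after-state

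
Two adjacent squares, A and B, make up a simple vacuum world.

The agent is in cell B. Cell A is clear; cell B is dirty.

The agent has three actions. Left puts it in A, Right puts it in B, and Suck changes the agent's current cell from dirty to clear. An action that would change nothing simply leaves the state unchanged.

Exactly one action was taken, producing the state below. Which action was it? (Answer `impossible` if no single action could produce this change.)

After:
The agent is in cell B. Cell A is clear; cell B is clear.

Suck

try  Left: <A|clear|dirty>
try Right: <B|clear|dirty>
try  Suck: <B|clear|clear>  ← match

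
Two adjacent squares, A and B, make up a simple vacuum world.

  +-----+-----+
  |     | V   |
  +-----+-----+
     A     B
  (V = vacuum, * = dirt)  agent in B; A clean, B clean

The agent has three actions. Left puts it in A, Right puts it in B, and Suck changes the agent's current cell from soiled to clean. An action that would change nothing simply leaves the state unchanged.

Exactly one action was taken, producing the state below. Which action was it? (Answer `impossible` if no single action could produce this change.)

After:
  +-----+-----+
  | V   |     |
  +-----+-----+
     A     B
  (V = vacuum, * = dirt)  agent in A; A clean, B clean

try  Left: <A|clean|clean>  ← match
try Right: <B|clean|clean>
try  Suck: <B|clean|clean>

Left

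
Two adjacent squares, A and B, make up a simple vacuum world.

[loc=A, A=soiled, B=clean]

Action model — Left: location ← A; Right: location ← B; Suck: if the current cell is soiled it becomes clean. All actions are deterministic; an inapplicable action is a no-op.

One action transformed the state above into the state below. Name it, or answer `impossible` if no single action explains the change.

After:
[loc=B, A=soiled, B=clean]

Right

try  Left: <A|soiled|clean>
try Right: <B|soiled|clean>  ← match
try  Suck: <A|clean|clean>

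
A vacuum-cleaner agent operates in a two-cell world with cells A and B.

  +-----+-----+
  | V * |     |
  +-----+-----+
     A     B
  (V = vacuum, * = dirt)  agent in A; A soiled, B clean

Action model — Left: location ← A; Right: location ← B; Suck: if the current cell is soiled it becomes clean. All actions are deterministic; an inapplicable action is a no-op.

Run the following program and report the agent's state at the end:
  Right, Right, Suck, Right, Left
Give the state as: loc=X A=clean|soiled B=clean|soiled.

1. Right → loc=B A=soiled B=clean
2. Right → loc=B A=soiled B=clean
3. Suck → loc=B A=soiled B=clean
4. Right → loc=B A=soiled B=clean
5. Left → loc=A A=soiled B=clean

loc=A A=soiled B=clean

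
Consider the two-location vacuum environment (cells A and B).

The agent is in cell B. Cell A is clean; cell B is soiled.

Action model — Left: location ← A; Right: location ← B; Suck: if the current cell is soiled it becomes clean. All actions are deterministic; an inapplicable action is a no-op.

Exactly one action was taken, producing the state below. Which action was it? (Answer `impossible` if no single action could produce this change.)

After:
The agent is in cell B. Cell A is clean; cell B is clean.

Suck

try  Left: (A; A:clean, B:soiled)
try Right: (B; A:clean, B:soiled)
try  Suck: (B; A:clean, B:clean)  ← match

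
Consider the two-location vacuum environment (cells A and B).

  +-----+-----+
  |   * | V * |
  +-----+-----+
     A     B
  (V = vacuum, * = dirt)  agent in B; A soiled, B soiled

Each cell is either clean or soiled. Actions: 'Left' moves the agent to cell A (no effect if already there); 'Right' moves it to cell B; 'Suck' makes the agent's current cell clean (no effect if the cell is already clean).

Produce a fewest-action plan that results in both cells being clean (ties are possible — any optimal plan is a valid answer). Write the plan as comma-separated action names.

Suck, Left, Suck

1) do Suck; now <B|soiled|clean>
2) do Left; now <A|soiled|clean>
3) do Suck; now <A|clean|clean>
min 3: Suck B + move + Suck A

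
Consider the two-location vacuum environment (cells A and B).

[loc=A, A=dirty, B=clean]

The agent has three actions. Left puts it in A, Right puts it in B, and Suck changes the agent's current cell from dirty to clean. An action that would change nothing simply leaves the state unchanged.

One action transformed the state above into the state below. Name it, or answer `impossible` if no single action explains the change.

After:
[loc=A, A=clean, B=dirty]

try  Left: <A|dirty|clean>
try Right: <B|dirty|clean>
try  Suck: <A|clean|clean>
no single action produces the after-state

impossible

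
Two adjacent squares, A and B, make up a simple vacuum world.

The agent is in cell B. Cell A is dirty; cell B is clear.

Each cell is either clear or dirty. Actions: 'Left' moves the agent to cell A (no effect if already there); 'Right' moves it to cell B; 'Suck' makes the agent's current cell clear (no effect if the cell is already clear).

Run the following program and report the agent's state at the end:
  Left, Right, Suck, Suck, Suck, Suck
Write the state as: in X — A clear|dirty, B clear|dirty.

in B — A dirty, B clear

t=1 Left ⇒ in A — A dirty, B clear
t=2 Right ⇒ in B — A dirty, B clear
t=3 Suck ⇒ in B — A dirty, B clear
t=4 Suck ⇒ in B — A dirty, B clear
t=5 Suck ⇒ in B — A dirty, B clear
t=6 Suck ⇒ in B — A dirty, B clear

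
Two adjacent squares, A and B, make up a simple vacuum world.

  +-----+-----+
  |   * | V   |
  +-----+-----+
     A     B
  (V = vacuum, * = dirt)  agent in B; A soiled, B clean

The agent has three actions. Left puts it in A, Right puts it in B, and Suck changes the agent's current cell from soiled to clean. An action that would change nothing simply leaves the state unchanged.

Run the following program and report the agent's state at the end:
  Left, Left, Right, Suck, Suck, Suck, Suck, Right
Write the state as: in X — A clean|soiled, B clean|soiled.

1) do Left; now in A — A soiled, B clean
2) do Left; now in A — A soiled, B clean
3) do Right; now in B — A soiled, B clean
4) do Suck; now in B — A soiled, B clean
5) do Suck; now in B — A soiled, B clean
6) do Suck; now in B — A soiled, B clean
7) do Suck; now in B — A soiled, B clean
8) do Right; now in B — A soiled, B clean

in B — A soiled, B clean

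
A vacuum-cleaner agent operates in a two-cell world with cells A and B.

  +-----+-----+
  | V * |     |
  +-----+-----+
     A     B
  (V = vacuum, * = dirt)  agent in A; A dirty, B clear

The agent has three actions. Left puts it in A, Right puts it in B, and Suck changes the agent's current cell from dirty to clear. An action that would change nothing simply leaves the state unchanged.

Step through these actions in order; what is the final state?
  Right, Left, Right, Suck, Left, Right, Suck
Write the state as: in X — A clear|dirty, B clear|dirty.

in B — A dirty, B clear

t=1 Right ⇒ in B — A dirty, B clear
t=2 Left ⇒ in A — A dirty, B clear
t=3 Right ⇒ in B — A dirty, B clear
t=4 Suck ⇒ in B — A dirty, B clear
t=5 Left ⇒ in A — A dirty, B clear
t=6 Right ⇒ in B — A dirty, B clear
t=7 Suck ⇒ in B — A dirty, B clear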